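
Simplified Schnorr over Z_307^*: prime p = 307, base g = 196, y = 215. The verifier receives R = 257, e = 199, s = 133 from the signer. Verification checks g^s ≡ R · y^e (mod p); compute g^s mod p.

196^2 = 38416 ≡ 41
196^4 ≡ 41^2 = 1681 ≡ 146
196^8 ≡ 146^2 = 21316 ≡ 133
196^16 ≡ 133^2 = 17689 ≡ 190
196^32 ≡ 190^2 = 36100 ≡ 181
196^64 ≡ 181^2 = 32761 ≡ 219
196^128 ≡ 219^2 = 47961 ≡ 69
133 = 128 + 4 + 1, so 196^133 ≡ 69·146·196 ≡ 187 (mod 307)

187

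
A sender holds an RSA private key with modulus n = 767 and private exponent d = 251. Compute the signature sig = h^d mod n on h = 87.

523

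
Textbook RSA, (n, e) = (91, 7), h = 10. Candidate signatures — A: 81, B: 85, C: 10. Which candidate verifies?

C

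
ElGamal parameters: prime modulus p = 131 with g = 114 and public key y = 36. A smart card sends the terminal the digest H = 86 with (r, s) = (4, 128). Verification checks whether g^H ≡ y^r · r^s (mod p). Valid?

Left side g^H mod p:
Squares mod 131: 114^1≡114, 114^2≡27, 114^4≡74, 114^8≡105, 114^16≡21, 114^32≡48, 114^64≡77
86 = 64 + 16 + 4 + 2, so 114^86 ≡ 77·21·74·27 ≡ 44 (mod 131)
Right side y^r · r^s mod p:
Squares mod 131: 36^1≡36, 36^2≡117, 36^4≡65
36^4 ≡ 65 (mod 131)
Squares mod 131: 4^1≡4, 4^2≡16, 4^4≡125, 4^8≡36, 4^16≡117, 4^32≡65, 4^64≡33, 4^128≡41
4^128 ≡ 41 (mod 131)
65·41 = 2665 ≡ 45 (mod 131)
44 ≠ 45, so verification fails.

no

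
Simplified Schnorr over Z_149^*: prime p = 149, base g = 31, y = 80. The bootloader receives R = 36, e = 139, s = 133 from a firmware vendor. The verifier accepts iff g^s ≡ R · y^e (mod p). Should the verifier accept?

g^s mod p:
31^2 = 961 ≡ 67
31^4 ≡ 67^2 = 4489 ≡ 19
31^8 ≡ 19^2 = 361 ≡ 63
31^16 ≡ 63^2 = 3969 ≡ 95
31^32 ≡ 95^2 = 9025 ≡ 85
31^64 ≡ 85^2 = 7225 ≡ 73
31^128 ≡ 73^2 = 5329 ≡ 114
133 = 128 + 4 + 1, so 31^133 ≡ 114·19·31 ≡ 96 (mod 149)
R · y^e mod p:
80^2 = 6400 ≡ 142
80^4 ≡ 142^2 = 20164 ≡ 49
80^8 ≡ 49^2 = 2401 ≡ 17
80^16 ≡ 17^2 = 289 ≡ 140
80^32 ≡ 140^2 = 19600 ≡ 81
80^64 ≡ 81^2 = 6561 ≡ 5
80^128 ≡ 5^2 = 25
139 = 128 + 8 + 2 + 1, so 80^139 ≡ 25·17·142·80 ≡ 102 (mod 149)
36·102 = 3672 ≡ 96 (mod 149)
96 ≡ 96 (mod 149); signature holds.

accept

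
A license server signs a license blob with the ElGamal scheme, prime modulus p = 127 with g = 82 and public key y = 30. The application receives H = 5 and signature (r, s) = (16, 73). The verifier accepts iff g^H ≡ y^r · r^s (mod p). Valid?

no

Left side g^H mod p:
82^5 mod 127 = 81
Right side y^r · r^s mod p:
30^16 mod 127 = 26
16^73 mod 127 = 32
26·32 = 832 ≡ 70 (mod 127)
81 ≠ 70, so verification fails.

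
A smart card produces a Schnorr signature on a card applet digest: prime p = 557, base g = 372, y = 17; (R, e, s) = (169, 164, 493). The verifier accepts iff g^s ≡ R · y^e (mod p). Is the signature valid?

g^s mod p:
372^2 = 138384 ≡ 248
372^4 ≡ 248^2 = 61504 ≡ 234
372^8 ≡ 234^2 = 54756 ≡ 170
372^16 ≡ 170^2 = 28900 ≡ 493
372^32 ≡ 493^2 = 243049 ≡ 197
372^64 ≡ 197^2 = 38809 ≡ 376
372^128 ≡ 376^2 = 141376 ≡ 455
372^256 ≡ 455^2 = 207025 ≡ 378
493 = 256 + 128 + 64 + 32 + 8 + 4 + 1, so 372^493 ≡ 378·455·376·197·170·234·372 ≡ 398 (mod 557)
R · y^e mod p:
17^2 = 289
17^4 ≡ 289^2 = 83521 ≡ 528
17^8 ≡ 528^2 = 278784 ≡ 284
17^16 ≡ 284^2 = 80656 ≡ 448
17^32 ≡ 448^2 = 200704 ≡ 184
17^64 ≡ 184^2 = 33856 ≡ 436
17^128 ≡ 436^2 = 190096 ≡ 159
164 = 128 + 32 + 4, so 17^164 ≡ 159·184·528 ≡ 444 (mod 557)
169·444 = 75036 ≡ 398 (mod 557)
398 ≡ 398 (mod 557); signature holds.

valid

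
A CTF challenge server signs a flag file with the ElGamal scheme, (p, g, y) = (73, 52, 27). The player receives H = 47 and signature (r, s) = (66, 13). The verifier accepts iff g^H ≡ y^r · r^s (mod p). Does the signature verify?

Left side g^H mod p:
52^2 = 2704 ≡ 3
52^4 ≡ 3^2 = 9
52^8 ≡ 9^2 = 81 ≡ 8
52^16 ≡ 8^2 = 64
52^32 ≡ 64^2 = 4096 ≡ 8
47 = 32 + 8 + 4 + 2 + 1, so 52^47 ≡ 8·8·9·3·52 ≡ 66 (mod 73)
Right side y^r · r^s mod p:
27^2 = 729 ≡ 72
27^4 ≡ 72^2 = 5184 ≡ 1
27^8 ≡ 1^2 = 1
27^16 ≡ 1^2 = 1
27^32 ≡ 1^2 = 1
27^64 ≡ 1^2 = 1
66 = 64 + 2, so 27^66 ≡ 1·72 ≡ 72 (mod 73)
66^2 = 4356 ≡ 49
66^4 ≡ 49^2 = 2401 ≡ 65
66^8 ≡ 65^2 = 4225 ≡ 64
13 = 8 + 4 + 1, so 66^13 ≡ 64·65·66 ≡ 7 (mod 73)
72·7 = 504 ≡ 66 (mod 73)
66 ≡ 66 (mod 73), so the signature is genuine.

verifies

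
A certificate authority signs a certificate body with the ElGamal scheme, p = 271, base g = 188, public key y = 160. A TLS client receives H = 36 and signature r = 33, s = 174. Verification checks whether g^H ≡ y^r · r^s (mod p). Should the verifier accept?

Left side g^H mod p:
188^2 = 35344 ≡ 114
188^4 ≡ 114^2 = 12996 ≡ 259
188^8 ≡ 259^2 = 67081 ≡ 144
188^16 ≡ 144^2 = 20736 ≡ 140
188^32 ≡ 140^2 = 19600 ≡ 88
36 = 32 + 4, so 188^36 ≡ 88·259 ≡ 28 (mod 271)
Right side y^r · r^s mod p:
160^2 = 25600 ≡ 126
160^4 ≡ 126^2 = 15876 ≡ 158
160^8 ≡ 158^2 = 24964 ≡ 32
160^16 ≡ 32^2 = 1024 ≡ 211
160^32 ≡ 211^2 = 44521 ≡ 77
33 = 32 + 1, so 160^33 ≡ 77·160 ≡ 125 (mod 271)
33^2 = 1089 ≡ 5
33^4 ≡ 5^2 = 25
33^8 ≡ 25^2 = 625 ≡ 83
33^16 ≡ 83^2 = 6889 ≡ 114
33^32 ≡ 114^2 = 12996 ≡ 259
33^64 ≡ 259^2 = 67081 ≡ 144
33^128 ≡ 144^2 = 20736 ≡ 140
174 = 128 + 32 + 8 + 4 + 2, so 33^174 ≡ 140·259·83·25·5 ≡ 178 (mod 271)
125·178 = 22250 ≡ 28 (mod 271)
28 ≡ 28 (mod 271), so the signature is genuine.

accept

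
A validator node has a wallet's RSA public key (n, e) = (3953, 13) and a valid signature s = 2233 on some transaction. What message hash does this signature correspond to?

2561

s^13 mod 3953 = 2561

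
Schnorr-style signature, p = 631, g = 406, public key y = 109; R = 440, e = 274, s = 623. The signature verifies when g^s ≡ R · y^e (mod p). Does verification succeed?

passes

g^s mod p:
406^2 = 164836 ≡ 145
406^4 ≡ 145^2 = 21025 ≡ 202
406^8 ≡ 202^2 = 40804 ≡ 420
406^16 ≡ 420^2 = 176400 ≡ 351
406^32 ≡ 351^2 = 123201 ≡ 156
406^64 ≡ 156^2 = 24336 ≡ 358
406^128 ≡ 358^2 = 128164 ≡ 71
406^256 ≡ 71^2 = 5041 ≡ 624
406^512 ≡ 624^2 = 389376 ≡ 49
623 = 512 + 64 + 32 + 8 + 4 + 2 + 1, so 406^623 ≡ 49·358·156·420·202·145·406 ≡ 22 (mod 631)
R · y^e mod p:
109^2 = 11881 ≡ 523
109^4 ≡ 523^2 = 273529 ≡ 306
109^8 ≡ 306^2 = 93636 ≡ 248
109^16 ≡ 248^2 = 61504 ≡ 297
109^32 ≡ 297^2 = 88209 ≡ 500
109^64 ≡ 500^2 = 250000 ≡ 124
109^128 ≡ 124^2 = 15376 ≡ 232
109^256 ≡ 232^2 = 53824 ≡ 189
274 = 256 + 16 + 2, so 109^274 ≡ 189·297·523 ≡ 284 (mod 631)
440·284 = 124960 ≡ 22 (mod 631)
22 ≡ 22 (mod 631); signature holds.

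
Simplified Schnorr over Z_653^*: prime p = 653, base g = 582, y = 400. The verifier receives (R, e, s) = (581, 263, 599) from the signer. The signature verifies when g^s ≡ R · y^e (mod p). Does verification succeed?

passes

g^s mod p:
582^599 mod 653 = 588
R · y^e mod p:
400^263 mod 653 = 536
581·536 = 311416 ≡ 588 (mod 653)
588 ≡ 588 (mod 653); signature holds.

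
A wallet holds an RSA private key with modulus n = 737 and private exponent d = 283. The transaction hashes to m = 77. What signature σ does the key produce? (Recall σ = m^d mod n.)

m^2 ≡ 77^2 = 5929 ≡ 33
m^4 ≡ 33^2 = 1089 ≡ 352
m^8 ≡ 352^2 = 123904 ≡ 88
m^16 ≡ 88^2 = 7744 ≡ 374
m^32 ≡ 374^2 = 139876 ≡ 583
m^64 ≡ 583^2 = 339889 ≡ 132
m^128 ≡ 132^2 = 17424 ≡ 473
m^256 ≡ 473^2 = 223729 ≡ 418
283 = 256 + 16 + 8 + 2 + 1, so m^283 ≡ 418·374·88·33·77 ≡ 341 (mod 737)

341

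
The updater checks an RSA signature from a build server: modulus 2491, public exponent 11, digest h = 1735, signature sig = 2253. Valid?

yes

sig^2 ≡ 2253^2 = 5076009 ≡ 1842
sig^4 ≡ 1842^2 = 3392964 ≡ 222
sig^8 ≡ 222^2 = 49284 ≡ 1955
11 = 8 + 2 + 1, so sig^11 ≡ 1955·1842·2253 ≡ 1735 (mod 2491)
sig^11 mod 2491 = 1735 matches h.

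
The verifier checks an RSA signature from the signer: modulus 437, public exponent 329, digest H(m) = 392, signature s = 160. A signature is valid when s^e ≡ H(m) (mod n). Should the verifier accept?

s^2 ≡ 160^2 = 25600 ≡ 254
s^4 ≡ 254^2 = 64516 ≡ 277
s^8 ≡ 277^2 = 76729 ≡ 254
s^16 ≡ 254^2 = 64516 ≡ 277
s^32 ≡ 277^2 = 76729 ≡ 254
s^64 ≡ 254^2 = 64516 ≡ 277
s^128 ≡ 277^2 = 76729 ≡ 254
s^256 ≡ 254^2 = 64516 ≡ 277
329 = 256 + 64 + 8 + 1, so s^329 ≡ 277·277·254·160 ≡ 183 (mod 437)
183 ≠ 392, so verification fails.

reject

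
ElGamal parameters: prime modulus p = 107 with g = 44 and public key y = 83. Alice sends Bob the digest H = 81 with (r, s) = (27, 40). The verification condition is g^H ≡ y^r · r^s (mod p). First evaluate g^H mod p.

Squares mod 107: 44^1≡44, 44^2≡10, 44^4≡100, 44^8≡49, 44^16≡47, 44^32≡69, 44^64≡53
81 = 64 + 16 + 1, so 44^81 ≡ 53·47·44 ≡ 36 (mod 107)

36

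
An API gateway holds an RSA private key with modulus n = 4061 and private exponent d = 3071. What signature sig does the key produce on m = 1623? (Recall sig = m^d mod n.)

m^2 ≡ 1623^2 = 2634129 ≡ 2601
m^4 ≡ 2601^2 = 6765201 ≡ 3636
m^8 ≡ 3636^2 = 13220496 ≡ 1941
m^16 ≡ 1941^2 = 3767481 ≡ 2934
m^32 ≡ 2934^2 = 8608356 ≡ 3097
m^64 ≡ 3097^2 = 9591409 ≡ 3388
m^128 ≡ 3388^2 = 11478544 ≡ 2158
m^256 ≡ 2158^2 = 4656964 ≡ 3058
m^512 ≡ 3058^2 = 9351364 ≡ 2942
m^1024 ≡ 2942^2 = 8655364 ≡ 1373
m^2048 ≡ 1373^2 = 1885129 ≡ 825
3071 = 2048 + 512 + 256 + 128 + 64 + 32 + 16 + 8 + 4 + 2 + 1, so m^3071 ≡ 825·2942·3058·2158·3388·3097·2934·1941·3636·2601·1623 ≡ 210 (mod 4061)

210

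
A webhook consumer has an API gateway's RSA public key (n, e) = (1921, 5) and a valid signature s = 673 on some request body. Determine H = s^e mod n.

1621

Squares mod 1921: s^1≡673, s^2≡1494, s^4≡1755
5 = 4 + 1, so s^5 ≡ 1755·673 ≡ 1621 (mod 1921)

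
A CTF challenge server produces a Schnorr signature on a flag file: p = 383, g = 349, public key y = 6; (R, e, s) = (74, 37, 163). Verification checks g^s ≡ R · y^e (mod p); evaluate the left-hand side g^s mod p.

79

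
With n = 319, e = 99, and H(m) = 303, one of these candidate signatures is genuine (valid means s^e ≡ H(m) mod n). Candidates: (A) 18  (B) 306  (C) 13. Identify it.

C

Candidate A: Squares mod 319: 18^1≡18, 18^2≡5, 18^4≡25, 18^8≡306, 18^16≡169, 18^32≡170, 18^64≡190; 99 = 64 + 32 + 2 + 1, so 18^99 ≡ 190·170·5·18 ≡ 272 (mod 319)
Candidate B: Squares mod 319: 306^1≡306, 306^2≡169, 306^4≡170, 306^8≡190, 306^16≡53, 306^32≡257, 306^64≡16; 99 = 64 + 32 + 2 + 1, so 306^99 ≡ 16·257·169·306 ≡ 16 (mod 319)
Candidate C: Squares mod 319: 13^1≡13, 13^2≡169, 13^4≡170, 13^8≡190, 13^16≡53, 13^32≡257, 13^64≡16; 99 = 64 + 32 + 2 + 1, so 13^99 ≡ 16·257·169·13 ≡ 303 (mod 319)
  → matches H(m) = 303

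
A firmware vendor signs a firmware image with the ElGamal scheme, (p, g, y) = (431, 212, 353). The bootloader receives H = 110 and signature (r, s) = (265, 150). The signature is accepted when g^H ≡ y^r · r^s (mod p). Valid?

Left side g^H mod p:
212^2 = 44944 ≡ 120
212^4 ≡ 120^2 = 14400 ≡ 177
212^8 ≡ 177^2 = 31329 ≡ 297
212^16 ≡ 297^2 = 88209 ≡ 285
212^32 ≡ 285^2 = 81225 ≡ 197
212^64 ≡ 197^2 = 38809 ≡ 19
110 = 64 + 32 + 8 + 4 + 2, so 212^110 ≡ 19·197·297·177·120 ≡ 108 (mod 431)
Right side y^r · r^s mod p:
353^2 = 124609 ≡ 50
353^4 ≡ 50^2 = 2500 ≡ 345
353^8 ≡ 345^2 = 119025 ≡ 69
353^16 ≡ 69^2 = 4761 ≡ 20
353^32 ≡ 20^2 = 400
353^64 ≡ 400^2 = 160000 ≡ 99
353^128 ≡ 99^2 = 9801 ≡ 319
353^256 ≡ 319^2 = 101761 ≡ 45
265 = 256 + 8 + 1, so 353^265 ≡ 45·69·353 ≡ 32 (mod 431)
265^2 = 70225 ≡ 403
265^4 ≡ 403^2 = 162409 ≡ 353
265^8 ≡ 353^2 = 124609 ≡ 50
265^16 ≡ 50^2 = 2500 ≡ 345
265^32 ≡ 345^2 = 119025 ≡ 69
265^64 ≡ 69^2 = 4761 ≡ 20
265^128 ≡ 20^2 = 400
150 = 128 + 16 + 4 + 2, so 265^150 ≡ 400·345·353·403 ≡ 165 (mod 431)
32·165 = 5280 ≡ 108 (mod 431)
108 ≡ 108 (mod 431), so the signature is genuine.

yes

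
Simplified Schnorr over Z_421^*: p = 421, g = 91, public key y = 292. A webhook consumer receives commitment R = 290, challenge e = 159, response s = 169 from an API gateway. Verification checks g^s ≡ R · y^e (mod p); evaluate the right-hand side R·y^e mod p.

218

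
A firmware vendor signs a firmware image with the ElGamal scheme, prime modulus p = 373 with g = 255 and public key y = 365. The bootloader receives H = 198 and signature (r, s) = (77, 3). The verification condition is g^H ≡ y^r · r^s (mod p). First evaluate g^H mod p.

219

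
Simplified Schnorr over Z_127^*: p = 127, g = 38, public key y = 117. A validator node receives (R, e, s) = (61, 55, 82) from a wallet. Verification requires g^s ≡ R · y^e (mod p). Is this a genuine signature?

genuine

g^s mod p:
Squares mod 127: 38^1≡38, 38^2≡47, 38^4≡50, 38^8≡87, 38^16≡76, 38^32≡61, 38^64≡38
82 = 64 + 16 + 2, so 38^82 ≡ 38·76·47 ≡ 100 (mod 127)
R · y^e mod p:
Squares mod 127: 117^1≡117, 117^2≡100, 117^4≡94, 117^8≡73, 117^16≡122, 117^32≡25
55 = 32 + 16 + 4 + 2 + 1, so 117^55 ≡ 25·122·94·100·117 ≡ 87 (mod 127)
61·87 = 5307 ≡ 100 (mod 127)
100 ≡ 100 (mod 127); signature holds.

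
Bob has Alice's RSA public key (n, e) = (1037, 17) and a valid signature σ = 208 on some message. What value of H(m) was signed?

Squares mod 1037: σ^1≡208, σ^2≡747, σ^4≡103, σ^8≡239, σ^16≡86
17 = 16 + 1, so σ^17 ≡ 86·208 ≡ 259 (mod 1037)

259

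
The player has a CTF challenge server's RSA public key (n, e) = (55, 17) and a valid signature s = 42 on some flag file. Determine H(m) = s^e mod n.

37

s^17 mod 55 = 37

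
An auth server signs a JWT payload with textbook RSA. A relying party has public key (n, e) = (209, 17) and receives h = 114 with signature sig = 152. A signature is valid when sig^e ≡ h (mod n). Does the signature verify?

sig^2 ≡ 152^2 = 23104 ≡ 114
sig^4 ≡ 114^2 = 12996 ≡ 38
sig^8 ≡ 38^2 = 1444 ≡ 190
sig^16 ≡ 190^2 = 36100 ≡ 152
17 = 16 + 1, so sig^17 ≡ 152·152 ≡ 114 (mod 209)
sig^17 mod 209 = 114 matches h.

verifies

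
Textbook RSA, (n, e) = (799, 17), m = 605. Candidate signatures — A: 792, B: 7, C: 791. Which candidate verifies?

A

Candidate A: Squares mod 799: 792^1≡792, 792^2≡49, 792^4≡4, 792^8≡16, 792^16≡256; 17 = 16 + 1, so 792^17 ≡ 256·792 ≡ 605 (mod 799)
  → matches m = 605
Candidate B: Squares mod 799: 7^1≡7, 7^2≡49, 7^4≡4, 7^8≡16, 7^16≡256; 17 = 16 + 1, so 7^17 ≡ 256·7 ≡ 194 (mod 799)
Candidate C: Squares mod 799: 791^1≡791, 791^2≡64, 791^4≡101, 791^8≡613, 791^16≡239; 17 = 16 + 1, so 791^17 ≡ 239·791 ≡ 485 (mod 799)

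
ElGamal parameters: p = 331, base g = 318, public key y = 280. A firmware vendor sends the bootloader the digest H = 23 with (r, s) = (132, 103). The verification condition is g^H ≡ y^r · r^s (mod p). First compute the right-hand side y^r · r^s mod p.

280^2 = 78400 ≡ 284
280^4 ≡ 284^2 = 80656 ≡ 223
280^8 ≡ 223^2 = 49729 ≡ 79
280^16 ≡ 79^2 = 6241 ≡ 283
280^32 ≡ 283^2 = 80089 ≡ 318
280^64 ≡ 318^2 = 101124 ≡ 169
280^128 ≡ 169^2 = 28561 ≡ 95
132 = 128 + 4, so 280^132 ≡ 95·223 ≡ 1 (mod 331)
132^2 = 17424 ≡ 212
132^4 ≡ 212^2 = 44944 ≡ 259
132^8 ≡ 259^2 = 67081 ≡ 219
132^16 ≡ 219^2 = 47961 ≡ 297
132^32 ≡ 297^2 = 88209 ≡ 163
132^64 ≡ 163^2 = 26569 ≡ 89
103 = 64 + 32 + 4 + 2 + 1, so 132^103 ≡ 89·163·259·212·132 ≡ 259 (mod 331)
y^r · r^s ≡ 1·259 = 259 ≡ 259 (mod 331)

259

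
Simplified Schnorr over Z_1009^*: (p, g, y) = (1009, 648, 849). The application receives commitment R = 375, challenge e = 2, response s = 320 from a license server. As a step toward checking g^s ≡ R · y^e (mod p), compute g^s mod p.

374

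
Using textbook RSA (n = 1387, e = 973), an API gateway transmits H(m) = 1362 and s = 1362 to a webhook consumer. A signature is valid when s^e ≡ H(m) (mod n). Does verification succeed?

passes

s^2 ≡ 1362^2 = 1855044 ≡ 625
s^4 ≡ 625^2 = 390625 ≡ 878
s^8 ≡ 878^2 = 770884 ≡ 1099
s^16 ≡ 1099^2 = 1207801 ≡ 1111
s^32 ≡ 1111^2 = 1234321 ≡ 1278
s^64 ≡ 1278^2 = 1633284 ≡ 785
s^128 ≡ 785^2 = 616225 ≡ 397
s^256 ≡ 397^2 = 157609 ≡ 878
s^512 ≡ 878^2 = 770884 ≡ 1099
973 = 512 + 256 + 128 + 64 + 8 + 4 + 1, so s^973 ≡ 1099·878·397·785·1099·878·1362 ≡ 1362 (mod 1387)
1362 = H(m), so the signature checks out.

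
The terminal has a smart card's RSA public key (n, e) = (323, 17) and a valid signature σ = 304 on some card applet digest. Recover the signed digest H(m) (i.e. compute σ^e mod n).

σ^17 mod 323 = 304

304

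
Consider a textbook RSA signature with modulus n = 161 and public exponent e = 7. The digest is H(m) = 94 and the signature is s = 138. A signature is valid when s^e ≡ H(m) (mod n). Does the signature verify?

s^2 ≡ 138^2 = 19044 ≡ 46
s^4 ≡ 46^2 = 2116 ≡ 23
7 = 4 + 2 + 1, so s^7 ≡ 23·46·138 ≡ 138 (mod 161)
s^7 mod 161 = 138, but H(m) = 94.

does not verify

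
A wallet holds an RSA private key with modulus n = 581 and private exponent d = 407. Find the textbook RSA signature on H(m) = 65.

298

Squares mod 581: (H(m))^1≡65, (H(m))^2≡158, (H(m))^4≡562, (H(m))^8≡361, (H(m))^16≡177, (H(m))^32≡536, (H(m))^64≡282, (H(m))^128≡508, (H(m))^256≡100
407 = 256 + 128 + 16 + 4 + 2 + 1, so (H(m))^407 ≡ 100·508·177·562·158·65 ≡ 298 (mod 581)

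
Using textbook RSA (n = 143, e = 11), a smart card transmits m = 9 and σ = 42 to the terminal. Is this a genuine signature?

genuine

σ^2 ≡ 42^2 = 1764 ≡ 48
σ^4 ≡ 48^2 = 2304 ≡ 16
σ^8 ≡ 16^2 = 256 ≡ 113
11 = 8 + 2 + 1, so σ^11 ≡ 113·48·42 ≡ 9 (mod 143)
9 = m, so the signature checks out.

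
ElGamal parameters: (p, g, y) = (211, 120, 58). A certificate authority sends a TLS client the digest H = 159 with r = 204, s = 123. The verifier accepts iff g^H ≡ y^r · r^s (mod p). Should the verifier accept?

Left side g^H mod p:
Squares mod 211: 120^1≡120, 120^2≡52, 120^4≡172, 120^8≡44, 120^16≡37, 120^32≡103, 120^64≡59, 120^128≡105
159 = 128 + 16 + 8 + 4 + 2 + 1, so 120^159 ≡ 105·37·44·172·52·120 ≡ 11 (mod 211)
Right side y^r · r^s mod p:
Squares mod 211: 58^1≡58, 58^2≡199, 58^4≡144, 58^8≡58, 58^16≡199, 58^32≡144, 58^64≡58, 58^128≡199
204 = 128 + 64 + 8 + 4, so 58^204 ≡ 199·58·58·144 ≡ 58 (mod 211)
Squares mod 211: 204^1≡204, 204^2≡49, 204^4≡80, 204^8≡70, 204^16≡47, 204^32≡99, 204^64≡95
123 = 64 + 32 + 16 + 8 + 2 + 1, so 204^123 ≡ 95·99·47·70·49·204 ≡ 193 (mod 211)
58·193 = 11194 ≡ 11 (mod 211)
11 ≡ 11 (mod 211), so the signature is genuine.

accept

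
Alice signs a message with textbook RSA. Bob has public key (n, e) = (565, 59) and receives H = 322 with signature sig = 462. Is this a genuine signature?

forged

sig^2 ≡ 462^2 = 213444 ≡ 439
sig^4 ≡ 439^2 = 192721 ≡ 56
sig^8 ≡ 56^2 = 3136 ≡ 311
sig^16 ≡ 311^2 = 96721 ≡ 106
sig^32 ≡ 106^2 = 11236 ≡ 501
59 = 32 + 16 + 8 + 2 + 1, so sig^59 ≡ 501·106·311·439·462 ≡ 243 (mod 565)
sig^59 mod 565 = 243, but H = 322.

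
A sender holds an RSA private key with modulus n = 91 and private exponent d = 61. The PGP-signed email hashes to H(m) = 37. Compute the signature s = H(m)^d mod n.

37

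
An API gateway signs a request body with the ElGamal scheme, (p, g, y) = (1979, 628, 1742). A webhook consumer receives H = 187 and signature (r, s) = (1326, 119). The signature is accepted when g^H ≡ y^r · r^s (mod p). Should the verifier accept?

Left side g^H mod p:
Squares mod 1979: 628^1≡628, 628^2≡563, 628^4≡329, 628^8≡1375, 628^16≡680, 628^32≡1293, 628^64≡1573, 628^128≡579
187 = 128 + 32 + 16 + 8 + 2 + 1, so 628^187 ≡ 579·1293·680·1375·563·628 ≡ 187 (mod 1979)
Right side y^r · r^s mod p:
Squares mod 1979: 1742^1≡1742, 1742^2≡757, 1742^4≡1118, 1742^8≡1175, 1742^16≡1262, 1742^32≡1528, 1742^64≡1543, 1742^128≡112, 1742^256≡670, 1742^512≡1646, 1742^1024≡65
1326 = 1024 + 256 + 32 + 8 + 4 + 2, so 1742^1326 ≡ 65·670·1528·1175·1118·757 ≡ 1236 (mod 1979)
Squares mod 1979: 1326^1≡1326, 1326^2≡924, 1326^4≡827, 1326^8≡1174, 1326^16≡892, 1326^32≡106, 1326^64≡1341
119 = 64 + 32 + 16 + 4 + 2 + 1, so 1326^119 ≡ 1341·106·892·827·924·1326 ≡ 1351 (mod 1979)
1236·1351 = 1669836 ≡ 1539 (mod 1979)
187 ≠ 1539, so verification fails.

reject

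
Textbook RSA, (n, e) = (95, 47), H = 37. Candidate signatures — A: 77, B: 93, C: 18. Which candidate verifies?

C

Candidate A: Squares mod 95: 77^1≡77, 77^2≡39, 77^4≡1, 77^8≡1, 77^16≡1, 77^32≡1; 47 = 32 + 8 + 4 + 2 + 1, so 77^47 ≡ 1·1·1·39·77 ≡ 58 (mod 95)
Candidate B: Squares mod 95: 93^1≡93, 93^2≡4, 93^4≡16, 93^8≡66, 93^16≡81, 93^32≡6; 47 = 32 + 8 + 4 + 2 + 1, so 93^47 ≡ 6·66·16·4·93 ≡ 42 (mod 95)
Candidate C: Squares mod 95: 18^1≡18, 18^2≡39, 18^4≡1, 18^8≡1, 18^16≡1, 18^32≡1; 47 = 32 + 8 + 4 + 2 + 1, so 18^47 ≡ 1·1·1·39·18 ≡ 37 (mod 95)
  → matches H = 37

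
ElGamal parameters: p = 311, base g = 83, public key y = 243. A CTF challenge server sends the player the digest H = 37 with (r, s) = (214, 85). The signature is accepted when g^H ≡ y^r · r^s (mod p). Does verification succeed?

Left side g^H mod p:
83^37 mod 311 = 260
Right side y^r · r^s mod p:
243^214 mod 311 = 113
214^85 mod 311 = 83
113·83 = 9379 ≡ 49 (mod 311)
260 ≠ 49, so verification fails.

fails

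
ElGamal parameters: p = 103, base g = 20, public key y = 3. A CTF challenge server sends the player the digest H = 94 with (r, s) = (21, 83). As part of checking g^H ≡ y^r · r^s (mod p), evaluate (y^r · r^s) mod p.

25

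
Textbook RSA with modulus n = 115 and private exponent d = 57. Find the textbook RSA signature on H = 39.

H^2 ≡ 39^2 = 1521 ≡ 26
H^4 ≡ 26^2 = 676 ≡ 101
H^8 ≡ 101^2 = 10201 ≡ 81
H^16 ≡ 81^2 = 6561 ≡ 6
H^32 ≡ 6^2 = 36
57 = 32 + 16 + 8 + 1, so H^57 ≡ 36·6·81·39 ≡ 49 (mod 115)

49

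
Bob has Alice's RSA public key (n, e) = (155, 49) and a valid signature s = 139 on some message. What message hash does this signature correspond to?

s^2 ≡ 139^2 = 19321 ≡ 101
s^4 ≡ 101^2 = 10201 ≡ 126
s^8 ≡ 126^2 = 15876 ≡ 66
s^16 ≡ 66^2 = 4356 ≡ 16
s^32 ≡ 16^2 = 256 ≡ 101
49 = 32 + 16 + 1, so s^49 ≡ 101·16·139 ≡ 29 (mod 155)

29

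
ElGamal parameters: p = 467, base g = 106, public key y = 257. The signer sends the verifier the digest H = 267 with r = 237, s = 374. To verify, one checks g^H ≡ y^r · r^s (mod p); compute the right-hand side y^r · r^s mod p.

24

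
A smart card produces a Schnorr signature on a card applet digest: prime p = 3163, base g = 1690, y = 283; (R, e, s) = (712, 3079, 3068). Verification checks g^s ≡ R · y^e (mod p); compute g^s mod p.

1690^2 = 2856100 ≡ 3074
1690^4 ≡ 3074^2 = 9449476 ≡ 1595
1690^8 ≡ 1595^2 = 2544025 ≡ 973
1690^16 ≡ 973^2 = 946729 ≡ 992
1690^32 ≡ 992^2 = 984064 ≡ 371
1690^64 ≡ 371^2 = 137641 ≡ 1632
1690^128 ≡ 1632^2 = 2663424 ≡ 178
1690^256 ≡ 178^2 = 31684 ≡ 54
1690^512 ≡ 54^2 = 2916
1690^1024 ≡ 2916^2 = 8503056 ≡ 912
1690^2048 ≡ 912^2 = 831744 ≡ 3038
3068 = 2048 + 512 + 256 + 128 + 64 + 32 + 16 + 8 + 4, so 1690^3068 ≡ 3038·2916·54·178·1632·371·992·973·1595 ≡ 1396 (mod 3163)

1396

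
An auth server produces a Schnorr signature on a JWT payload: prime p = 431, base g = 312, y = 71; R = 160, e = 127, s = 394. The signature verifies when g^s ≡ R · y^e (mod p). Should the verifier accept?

reject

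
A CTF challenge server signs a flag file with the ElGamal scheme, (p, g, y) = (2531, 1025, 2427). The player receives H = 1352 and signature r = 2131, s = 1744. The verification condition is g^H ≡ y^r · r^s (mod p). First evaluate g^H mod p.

1997

1025^1352 mod 2531 = 1997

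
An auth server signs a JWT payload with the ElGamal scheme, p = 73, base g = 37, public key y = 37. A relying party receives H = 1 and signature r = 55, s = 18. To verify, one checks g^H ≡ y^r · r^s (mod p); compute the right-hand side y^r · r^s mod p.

37

37^55 mod 73 = 37
55^18 mod 73 = 1
y^r · r^s ≡ 37·1 = 37 ≡ 37 (mod 73)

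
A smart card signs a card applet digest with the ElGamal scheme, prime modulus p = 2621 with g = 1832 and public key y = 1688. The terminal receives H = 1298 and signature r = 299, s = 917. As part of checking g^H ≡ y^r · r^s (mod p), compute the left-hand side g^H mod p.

1650

1832^1298 mod 2621 = 1650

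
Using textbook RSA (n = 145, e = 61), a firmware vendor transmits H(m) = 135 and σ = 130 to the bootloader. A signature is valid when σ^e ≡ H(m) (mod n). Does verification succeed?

passes

Squares mod 145: σ^1≡130, σ^2≡80, σ^4≡20, σ^8≡110, σ^16≡65, σ^32≡20
61 = 32 + 16 + 8 + 4 + 1, so σ^61 ≡ 20·65·110·20·130 ≡ 135 (mod 145)
σ^61 mod 145 = 135 matches H(m).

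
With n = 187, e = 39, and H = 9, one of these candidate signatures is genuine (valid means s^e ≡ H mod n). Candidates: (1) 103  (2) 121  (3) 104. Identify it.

3

Candidate 1: Squares mod 187: 103^1≡103, 103^2≡137, 103^4≡69, 103^8≡86, 103^16≡103, 103^32≡137; 39 = 32 + 4 + 2 + 1, so 103^39 ≡ 137·69·137·103 ≡ 69 (mod 187)
Candidate 2: Squares mod 187: 121^1≡121, 121^2≡55, 121^4≡33, 121^8≡154, 121^16≡154, 121^32≡154; 39 = 32 + 4 + 2 + 1, so 121^39 ≡ 154·33·55·121 ≡ 77 (mod 187)
Candidate 3: Squares mod 187: 104^1≡104, 104^2≡157, 104^4≡152, 104^8≡103, 104^16≡137, 104^32≡69; 39 = 32 + 4 + 2 + 1, so 104^39 ≡ 69·152·157·104 ≡ 9 (mod 187)
  → matches H = 9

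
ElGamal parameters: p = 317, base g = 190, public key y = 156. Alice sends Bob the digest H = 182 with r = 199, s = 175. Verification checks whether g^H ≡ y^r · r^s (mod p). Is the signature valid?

invalid

Left side g^H mod p:
Squares mod 317: 190^1≡190, 190^2≡279, 190^4≡176, 190^8≡227, 190^16≡175, 190^32≡193, 190^64≡160, 190^128≡240
182 = 128 + 32 + 16 + 4 + 2, so 190^182 ≡ 240·193·175·176·279 ≡ 217 (mod 317)
Right side y^r · r^s mod p:
Squares mod 317: 156^1≡156, 156^2≡244, 156^4≡257, 156^8≡113, 156^16≡89, 156^32≡313, 156^64≡16, 156^128≡256
199 = 128 + 64 + 4 + 2 + 1, so 156^199 ≡ 256·16·257·244·156 ≡ 179 (mod 317)
Squares mod 317: 199^1≡199, 199^2≡293, 199^4≡259, 199^8≡194, 199^16≡230, 199^32≡278, 199^64≡253, 199^128≡292
175 = 128 + 32 + 8 + 4 + 2 + 1, so 199^175 ≡ 292·278·194·259·293·199 ≡ 195 (mod 317)
179·195 = 34905 ≡ 35 (mod 317)
217 ≠ 35, so verification fails.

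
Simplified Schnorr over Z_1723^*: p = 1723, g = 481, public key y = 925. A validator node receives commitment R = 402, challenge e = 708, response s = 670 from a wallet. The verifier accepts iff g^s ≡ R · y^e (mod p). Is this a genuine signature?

forged

g^s mod p:
481^2 = 231361 ≡ 479
481^4 ≡ 479^2 = 229441 ≡ 282
481^8 ≡ 282^2 = 79524 ≡ 266
481^16 ≡ 266^2 = 70756 ≡ 113
481^32 ≡ 113^2 = 12769 ≡ 708
481^64 ≡ 708^2 = 501264 ≡ 1594
481^128 ≡ 1594^2 = 2540836 ≡ 1134
481^256 ≡ 1134^2 = 1285956 ≡ 598
481^512 ≡ 598^2 = 357604 ≡ 943
670 = 512 + 128 + 16 + 8 + 4 + 2, so 481^670 ≡ 943·1134·113·266·282·479 ≡ 1190 (mod 1723)
R · y^e mod p:
925^2 = 855625 ≡ 1017
925^4 ≡ 1017^2 = 1034289 ≡ 489
925^8 ≡ 489^2 = 239121 ≡ 1347
925^16 ≡ 1347^2 = 1814409 ≡ 90
925^32 ≡ 90^2 = 8100 ≡ 1208
925^64 ≡ 1208^2 = 1459264 ≡ 1606
925^128 ≡ 1606^2 = 2579236 ≡ 1628
925^256 ≡ 1628^2 = 2650384 ≡ 410
925^512 ≡ 410^2 = 168100 ≡ 969
708 = 512 + 128 + 64 + 4, so 925^708 ≡ 969·1628·1606·489 ≡ 371 (mod 1723)
402·371 = 149142 ≡ 964 (mod 1723)
1190 ≠ 964; the check fails.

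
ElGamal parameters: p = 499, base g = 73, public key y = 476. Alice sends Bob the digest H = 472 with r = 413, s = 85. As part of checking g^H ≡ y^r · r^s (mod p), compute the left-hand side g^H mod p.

73^2 = 5329 ≡ 339
73^4 ≡ 339^2 = 114921 ≡ 151
73^8 ≡ 151^2 = 22801 ≡ 346
73^16 ≡ 346^2 = 119716 ≡ 455
73^32 ≡ 455^2 = 207025 ≡ 439
73^64 ≡ 439^2 = 192721 ≡ 107
73^128 ≡ 107^2 = 11449 ≡ 471
73^256 ≡ 471^2 = 221841 ≡ 285
472 = 256 + 128 + 64 + 16 + 8, so 73^472 ≡ 285·471·107·455·346 ≡ 70 (mod 499)

70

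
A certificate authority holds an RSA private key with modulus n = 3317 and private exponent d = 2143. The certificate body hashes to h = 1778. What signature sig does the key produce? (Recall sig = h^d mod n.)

h^2 ≡ 1778^2 = 3161284 ≡ 183
h^4 ≡ 183^2 = 33489 ≡ 319
h^8 ≡ 319^2 = 101761 ≡ 2251
h^16 ≡ 2251^2 = 5067001 ≡ 1942
h^32 ≡ 1942^2 = 3771364 ≡ 3252
h^64 ≡ 3252^2 = 10575504 ≡ 908
h^128 ≡ 908^2 = 824464 ≡ 1848
h^256 ≡ 1848^2 = 3415104 ≡ 1911
h^512 ≡ 1911^2 = 3651921 ≡ 3221
h^1024 ≡ 3221^2 = 10374841 ≡ 2582
h^2048 ≡ 2582^2 = 6666724 ≡ 2871
2143 = 2048 + 64 + 16 + 8 + 4 + 2 + 1, so h^2143 ≡ 2871·908·1942·2251·319·183·1778 ≡ 951 (mod 3317)

951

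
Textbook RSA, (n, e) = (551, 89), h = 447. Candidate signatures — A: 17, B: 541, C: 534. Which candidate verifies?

Candidate A: Squares mod 551: 17^1≡17, 17^2≡289, 17^4≡320, 17^8≡465, 17^16≡233, 17^32≡291, 17^64≡378; 89 = 64 + 16 + 8 + 1, so 17^89 ≡ 378·233·465·17 ≡ 104 (mod 551)
Candidate B: Squares mod 551: 541^1≡541, 541^2≡100, 541^4≡82, 541^8≡112, 541^16≡422, 541^32≡111, 541^64≡199; 89 = 64 + 16 + 8 + 1, so 541^89 ≡ 199·422·112·541 ≡ 340 (mod 551)
Candidate C: Squares mod 551: 534^1≡534, 534^2≡289, 534^4≡320, 534^8≡465, 534^16≡233, 534^32≡291, 534^64≡378; 89 = 64 + 16 + 8 + 1, so 534^89 ≡ 378·233·465·534 ≡ 447 (mod 551)
  → matches h = 447

C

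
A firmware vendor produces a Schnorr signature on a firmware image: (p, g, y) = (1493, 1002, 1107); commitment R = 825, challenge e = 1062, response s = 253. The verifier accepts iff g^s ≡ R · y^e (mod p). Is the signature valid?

valid

g^s mod p:
1002^2 = 1004004 ≡ 708
1002^4 ≡ 708^2 = 501264 ≡ 1109
1002^8 ≡ 1109^2 = 1229881 ≡ 1142
1002^16 ≡ 1142^2 = 1304164 ≡ 775
1002^32 ≡ 775^2 = 600625 ≡ 439
1002^64 ≡ 439^2 = 192721 ≡ 124
1002^128 ≡ 124^2 = 15376 ≡ 446
253 = 128 + 64 + 32 + 16 + 8 + 4 + 1, so 1002^253 ≡ 446·124·439·775·1142·1109·1002 ≡ 51 (mod 1493)
R · y^e mod p:
1107^2 = 1225449 ≡ 1189
1107^4 ≡ 1189^2 = 1413721 ≡ 1343
1107^8 ≡ 1343^2 = 1803649 ≡ 105
1107^16 ≡ 105^2 = 11025 ≡ 574
1107^32 ≡ 574^2 = 329476 ≡ 1016
1107^64 ≡ 1016^2 = 1032256 ≡ 593
1107^128 ≡ 593^2 = 351649 ≡ 794
1107^256 ≡ 794^2 = 630436 ≡ 390
1107^512 ≡ 390^2 = 152100 ≡ 1307
1107^1024 ≡ 1307^2 = 1708249 ≡ 257
1062 = 1024 + 32 + 4 + 2, so 1107^1062 ≡ 257·1016·1343·1189 ≡ 847 (mod 1493)
825·847 = 698775 ≡ 51 (mod 1493)
51 ≡ 51 (mod 1493); signature holds.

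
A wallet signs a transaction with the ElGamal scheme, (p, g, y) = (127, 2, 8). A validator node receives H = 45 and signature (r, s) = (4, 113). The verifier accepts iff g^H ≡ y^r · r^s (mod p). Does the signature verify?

does not verify

Left side g^H mod p:
2^2 = 4
2^4 ≡ 4^2 = 16
2^8 ≡ 16^2 = 256 ≡ 2
2^16 ≡ 2^2 = 4
2^32 ≡ 4^2 = 16
45 = 32 + 8 + 4 + 1, so 2^45 ≡ 16·2·16·2 ≡ 8 (mod 127)
Right side y^r · r^s mod p:
8^2 = 64
8^4 ≡ 64^2 = 4096 ≡ 32
4^2 = 16
4^4 ≡ 16^2 = 256 ≡ 2
4^8 ≡ 2^2 = 4
4^16 ≡ 4^2 = 16
4^32 ≡ 16^2 = 256 ≡ 2
4^64 ≡ 2^2 = 4
113 = 64 + 32 + 16 + 1, so 4^113 ≡ 4·2·16·4 ≡ 4 (mod 127)
32·4 = 128 ≡ 1 (mod 127)
8 ≠ 1, so verification fails.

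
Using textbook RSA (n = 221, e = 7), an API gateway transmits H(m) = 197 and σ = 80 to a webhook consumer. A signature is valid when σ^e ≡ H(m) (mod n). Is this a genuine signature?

forged

σ^2 ≡ 80^2 = 6400 ≡ 212
σ^4 ≡ 212^2 = 44944 ≡ 81
7 = 4 + 2 + 1, so σ^7 ≡ 81·212·80 ≡ 24 (mod 221)
24 ≠ 197, so verification fails.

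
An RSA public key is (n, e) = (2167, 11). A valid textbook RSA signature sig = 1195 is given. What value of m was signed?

480

sig^2 ≡ 1195^2 = 1428025 ≡ 2139
sig^4 ≡ 2139^2 = 4575321 ≡ 784
sig^8 ≡ 784^2 = 614656 ≡ 1395
11 = 8 + 2 + 1, so sig^11 ≡ 1395·2139·1195 ≡ 480 (mod 2167)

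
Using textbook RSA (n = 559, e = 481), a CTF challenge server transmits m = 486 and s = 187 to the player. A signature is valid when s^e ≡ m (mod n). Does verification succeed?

Squares mod 559: s^1≡187, s^2≡311, s^4≡14, s^8≡196, s^16≡404, s^32≡547, s^64≡144, s^128≡53, s^256≡14
481 = 256 + 128 + 64 + 32 + 1, so s^481 ≡ 14·53·144·547·187 ≡ 486 (mod 559)
Since 486 equals the digest 486, verification succeeds.

passes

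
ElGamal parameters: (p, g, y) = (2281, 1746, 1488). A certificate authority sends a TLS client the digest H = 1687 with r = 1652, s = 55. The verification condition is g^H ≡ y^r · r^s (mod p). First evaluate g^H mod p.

2270

1746^1687 mod 2281 = 2270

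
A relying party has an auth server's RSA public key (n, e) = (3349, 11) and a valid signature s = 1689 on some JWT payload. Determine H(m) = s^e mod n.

2147

Squares mod 3349: s^1≡1689, s^2≡2722, s^4≡1296, s^8≡1767
11 = 8 + 2 + 1, so s^11 ≡ 1767·2722·1689 ≡ 2147 (mod 3349)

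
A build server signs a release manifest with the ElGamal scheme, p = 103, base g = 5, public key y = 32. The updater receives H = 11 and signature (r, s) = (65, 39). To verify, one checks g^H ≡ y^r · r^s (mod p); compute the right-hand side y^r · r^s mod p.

48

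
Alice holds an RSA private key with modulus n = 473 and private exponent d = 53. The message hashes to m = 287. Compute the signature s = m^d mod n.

463

Squares mod 473: m^1≡287, m^2≡67, m^4≡232, m^8≡375, m^16≡144, m^32≡397
53 = 32 + 16 + 4 + 1, so m^53 ≡ 397·144·232·287 ≡ 463 (mod 473)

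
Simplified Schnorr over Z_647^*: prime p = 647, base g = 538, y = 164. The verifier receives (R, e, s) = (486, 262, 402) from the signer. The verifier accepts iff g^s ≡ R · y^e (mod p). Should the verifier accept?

g^s mod p:
538^402 mod 647 = 476
R · y^e mod p:
164^262 mod 647 = 419
486·419 = 203634 ≡ 476 (mod 647)
476 ≡ 476 (mod 647); signature holds.

accept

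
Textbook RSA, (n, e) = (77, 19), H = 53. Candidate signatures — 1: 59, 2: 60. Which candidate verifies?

2

Candidate 1: 59^2 = 3481 ≡ 16; 59^4 ≡ 16^2 = 256 ≡ 25; 59^8 ≡ 25^2 = 625 ≡ 9; 59^16 ≡ 9^2 = 81 ≡ 4; 19 = 16 + 2 + 1, so 59^19 ≡ 4·16·59 ≡ 3 (mod 77)
Candidate 2: 60^2 = 3600 ≡ 58; 60^4 ≡ 58^2 = 3364 ≡ 53; 60^8 ≡ 53^2 = 2809 ≡ 37; 60^16 ≡ 37^2 = 1369 ≡ 60; 19 = 16 + 2 + 1, so 60^19 ≡ 60·58·60 ≡ 53 (mod 77)
  → matches H = 53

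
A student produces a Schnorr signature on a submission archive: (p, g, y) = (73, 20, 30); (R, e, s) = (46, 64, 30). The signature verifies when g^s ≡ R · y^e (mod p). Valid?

g^s mod p:
20^2 = 400 ≡ 35
20^4 ≡ 35^2 = 1225 ≡ 57
20^8 ≡ 57^2 = 3249 ≡ 37
20^16 ≡ 37^2 = 1369 ≡ 55
30 = 16 + 8 + 4 + 2, so 20^30 ≡ 55·37·57·35 ≡ 3 (mod 73)
R · y^e mod p:
30^2 = 900 ≡ 24
30^4 ≡ 24^2 = 576 ≡ 65
30^8 ≡ 65^2 = 4225 ≡ 64
30^16 ≡ 64^2 = 4096 ≡ 8
30^32 ≡ 8^2 = 64
30^64 ≡ 64^2 = 4096 ≡ 8
46·8 = 368 ≡ 3 (mod 73)
3 ≡ 3 (mod 73); signature holds.

yes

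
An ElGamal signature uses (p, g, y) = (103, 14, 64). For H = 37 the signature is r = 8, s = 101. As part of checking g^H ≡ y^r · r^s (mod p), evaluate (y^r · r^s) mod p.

64^2 = 4096 ≡ 79
64^4 ≡ 79^2 = 6241 ≡ 61
64^8 ≡ 61^2 = 3721 ≡ 13
8^2 = 64
8^4 ≡ 64^2 = 4096 ≡ 79
8^8 ≡ 79^2 = 6241 ≡ 61
8^16 ≡ 61^2 = 3721 ≡ 13
8^32 ≡ 13^2 = 169 ≡ 66
8^64 ≡ 66^2 = 4356 ≡ 30
101 = 64 + 32 + 4 + 1, so 8^101 ≡ 30·66·79·8 ≡ 13 (mod 103)
y^r · r^s ≡ 13·13 = 169 ≡ 66 (mod 103)

66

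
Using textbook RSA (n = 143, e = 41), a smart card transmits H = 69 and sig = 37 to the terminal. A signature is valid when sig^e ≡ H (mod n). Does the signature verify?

sig^2 ≡ 37^2 = 1369 ≡ 82
sig^4 ≡ 82^2 = 6724 ≡ 3
sig^8 ≡ 3^2 = 9
sig^16 ≡ 9^2 = 81
sig^32 ≡ 81^2 = 6561 ≡ 126
41 = 32 + 8 + 1, so sig^41 ≡ 126·9·37 ≡ 59 (mod 143)
59 ≠ 69, so verification fails.

does not verify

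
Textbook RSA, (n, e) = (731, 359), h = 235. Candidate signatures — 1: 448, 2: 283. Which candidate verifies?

Candidate 1: Squares mod 731: 448^1≡448, 448^2≡410, 448^4≡701, 448^8≡169, 448^16≡52, 448^32≡511, 448^64≡154, 448^128≡324, 448^256≡443; 359 = 256 + 64 + 32 + 4 + 2 + 1, so 448^359 ≡ 443·154·511·701·410·448 ≡ 235 (mod 731)
  → matches h = 235
Candidate 2: Squares mod 731: 283^1≡283, 283^2≡410, 283^4≡701, 283^8≡169, 283^16≡52, 283^32≡511, 283^64≡154, 283^128≡324, 283^256≡443; 359 = 256 + 64 + 32 + 4 + 2 + 1, so 283^359 ≡ 443·154·511·701·410·283 ≡ 496 (mod 731)

1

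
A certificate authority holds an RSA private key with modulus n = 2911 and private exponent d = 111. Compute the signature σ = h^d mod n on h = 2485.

2485

h^2 ≡ 2485^2 = 6175225 ≡ 994
h^4 ≡ 994^2 = 988036 ≡ 1207
h^8 ≡ 1207^2 = 1456849 ≡ 1349
h^16 ≡ 1349^2 = 1819801 ≡ 426
h^32 ≡ 426^2 = 181476 ≡ 994
h^64 ≡ 994^2 = 988036 ≡ 1207
111 = 64 + 32 + 8 + 4 + 2 + 1, so h^111 ≡ 1207·994·1349·1207·994·2485 ≡ 2485 (mod 2911)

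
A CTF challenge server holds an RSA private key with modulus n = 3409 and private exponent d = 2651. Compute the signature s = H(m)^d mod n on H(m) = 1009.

(H(m))^2 ≡ 1009^2 = 1018081 ≡ 2199
(H(m))^4 ≡ 2199^2 = 4835601 ≡ 1639
(H(m))^8 ≡ 1639^2 = 2686321 ≡ 29
(H(m))^16 ≡ 29^2 = 841
(H(m))^32 ≡ 841^2 = 707281 ≡ 1618
(H(m))^64 ≡ 1618^2 = 2617924 ≡ 3221
(H(m))^128 ≡ 3221^2 = 10374841 ≡ 1254
(H(m))^256 ≡ 1254^2 = 1572516 ≡ 967
(H(m))^512 ≡ 967^2 = 935089 ≡ 1023
(H(m))^1024 ≡ 1023^2 = 1046529 ≡ 3375
(H(m))^2048 ≡ 3375^2 = 11390625 ≡ 1156
2651 = 2048 + 512 + 64 + 16 + 8 + 2 + 1, so (H(m))^2651 ≡ 1156·1023·3221·841·29·2199·1009 ≡ 918 (mod 3409)

918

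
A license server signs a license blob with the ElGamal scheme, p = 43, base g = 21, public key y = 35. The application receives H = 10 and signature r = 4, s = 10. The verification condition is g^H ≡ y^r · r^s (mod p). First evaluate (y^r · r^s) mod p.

Squares mod 43: 35^1≡35, 35^2≡21, 35^4≡11
35^4 ≡ 11 (mod 43)
Squares mod 43: 4^1≡4, 4^2≡16, 4^4≡41, 4^8≡4
10 = 8 + 2, so 4^10 ≡ 4·16 ≡ 21 (mod 43)
y^r · r^s ≡ 11·21 = 231 ≡ 16 (mod 43)

16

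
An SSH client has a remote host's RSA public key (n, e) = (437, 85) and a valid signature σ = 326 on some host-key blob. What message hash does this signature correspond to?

147

σ^2 ≡ 326^2 = 106276 ≡ 85
σ^4 ≡ 85^2 = 7225 ≡ 233
σ^8 ≡ 233^2 = 54289 ≡ 101
σ^16 ≡ 101^2 = 10201 ≡ 150
σ^32 ≡ 150^2 = 22500 ≡ 213
σ^64 ≡ 213^2 = 45369 ≡ 358
85 = 64 + 16 + 4 + 1, so σ^85 ≡ 358·150·233·326 ≡ 147 (mod 437)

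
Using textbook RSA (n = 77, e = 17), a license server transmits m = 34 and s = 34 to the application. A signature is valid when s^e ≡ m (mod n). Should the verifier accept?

Squares mod 77: s^1≡34, s^2≡1, s^4≡1, s^8≡1, s^16≡1
17 = 16 + 1, so s^17 ≡ 1·34 ≡ 34 (mod 77)
s^17 mod 77 = 34 matches m.

accept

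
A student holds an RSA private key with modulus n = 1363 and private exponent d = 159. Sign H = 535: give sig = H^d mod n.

H^2 ≡ 535^2 = 286225 ≡ 1358
H^4 ≡ 1358^2 = 1844164 ≡ 25
H^8 ≡ 25^2 = 625
H^16 ≡ 625^2 = 390625 ≡ 807
H^32 ≡ 807^2 = 651249 ≡ 1098
H^64 ≡ 1098^2 = 1205604 ≡ 712
H^128 ≡ 712^2 = 506944 ≡ 1271
159 = 128 + 16 + 8 + 4 + 2 + 1, so H^159 ≡ 1271·807·625·25·1358·535 ≡ 122 (mod 1363)

122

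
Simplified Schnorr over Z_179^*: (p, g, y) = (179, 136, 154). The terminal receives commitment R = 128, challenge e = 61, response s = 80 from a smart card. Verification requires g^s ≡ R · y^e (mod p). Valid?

g^s mod p:
136^2 = 18496 ≡ 59
136^4 ≡ 59^2 = 3481 ≡ 80
136^8 ≡ 80^2 = 6400 ≡ 135
136^16 ≡ 135^2 = 18225 ≡ 146
136^32 ≡ 146^2 = 21316 ≡ 15
136^64 ≡ 15^2 = 225 ≡ 46
80 = 64 + 16, so 136^80 ≡ 46·146 ≡ 93 (mod 179)
R · y^e mod p:
154^2 = 23716 ≡ 88
154^4 ≡ 88^2 = 7744 ≡ 47
154^8 ≡ 47^2 = 2209 ≡ 61
154^16 ≡ 61^2 = 3721 ≡ 141
154^32 ≡ 141^2 = 19881 ≡ 12
61 = 32 + 16 + 8 + 4 + 1, so 154^61 ≡ 12·141·61·47·154 ≡ 11 (mod 179)
128·11 = 1408 ≡ 155 (mod 179)
93 ≠ 155; the check fails.

no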